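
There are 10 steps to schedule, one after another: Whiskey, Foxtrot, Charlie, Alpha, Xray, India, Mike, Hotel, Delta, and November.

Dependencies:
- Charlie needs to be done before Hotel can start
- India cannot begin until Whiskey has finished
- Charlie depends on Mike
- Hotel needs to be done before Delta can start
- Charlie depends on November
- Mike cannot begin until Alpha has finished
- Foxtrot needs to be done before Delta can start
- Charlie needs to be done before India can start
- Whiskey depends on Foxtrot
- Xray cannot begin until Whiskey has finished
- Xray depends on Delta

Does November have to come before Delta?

There is a constraint chain November → Charlie → Hotel → Delta.
That forces November before Delta in every valid schedule.

Yes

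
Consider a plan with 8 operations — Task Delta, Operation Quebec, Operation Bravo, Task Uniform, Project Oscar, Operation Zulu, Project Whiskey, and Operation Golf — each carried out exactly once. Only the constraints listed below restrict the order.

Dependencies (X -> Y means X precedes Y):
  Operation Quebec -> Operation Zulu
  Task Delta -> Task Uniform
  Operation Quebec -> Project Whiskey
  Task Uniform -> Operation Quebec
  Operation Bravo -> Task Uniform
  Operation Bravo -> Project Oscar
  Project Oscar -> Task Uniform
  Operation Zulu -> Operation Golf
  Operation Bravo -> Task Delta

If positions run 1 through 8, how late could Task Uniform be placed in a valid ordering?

4

Every operation that must follow Task Uniform has to come after it. Tracing all chains starting from Task Uniform, those operations are: Operation Quebec, Operation Zulu, Project Whiskey, Operation Golf — 4 in total.
So at least 4 operations follow Task Uniform, putting Task Uniform no later than position 4. That position is achievable by scheduling everything else first.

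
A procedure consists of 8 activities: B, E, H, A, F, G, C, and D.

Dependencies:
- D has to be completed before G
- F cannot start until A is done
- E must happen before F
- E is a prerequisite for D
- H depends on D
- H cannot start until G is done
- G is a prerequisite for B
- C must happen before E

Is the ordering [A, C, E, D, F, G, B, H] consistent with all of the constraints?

Checking each listed constraint against this order: for instance, D is in position 4 and H in position 8, so that constraint holds — and the remaining constraints check out the same way.

Yes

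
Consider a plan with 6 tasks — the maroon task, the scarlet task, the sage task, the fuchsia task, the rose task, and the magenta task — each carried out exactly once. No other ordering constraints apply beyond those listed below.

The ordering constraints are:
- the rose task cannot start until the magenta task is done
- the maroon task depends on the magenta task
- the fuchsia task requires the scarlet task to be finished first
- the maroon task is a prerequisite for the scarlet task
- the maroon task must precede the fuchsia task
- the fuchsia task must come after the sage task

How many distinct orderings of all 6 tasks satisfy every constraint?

19

The tasks with no prerequisites are the sage task, the magenta task; any of them can be placed first.
Systematically extending each partial ordering one task at a time and counting, there are 19 complete orderings.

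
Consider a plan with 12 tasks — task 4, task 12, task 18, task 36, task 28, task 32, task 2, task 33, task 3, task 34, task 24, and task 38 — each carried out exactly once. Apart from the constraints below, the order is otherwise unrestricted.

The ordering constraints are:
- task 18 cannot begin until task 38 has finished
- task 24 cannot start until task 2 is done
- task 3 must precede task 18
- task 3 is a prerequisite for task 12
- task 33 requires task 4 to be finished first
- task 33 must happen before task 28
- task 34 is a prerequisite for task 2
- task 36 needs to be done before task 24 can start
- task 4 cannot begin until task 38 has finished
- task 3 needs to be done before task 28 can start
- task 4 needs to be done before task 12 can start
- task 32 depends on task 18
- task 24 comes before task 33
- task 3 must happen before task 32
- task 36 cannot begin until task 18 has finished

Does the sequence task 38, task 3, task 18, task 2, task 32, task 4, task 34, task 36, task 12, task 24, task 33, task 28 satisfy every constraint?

Here task 34 comes after task 2.
Since task 34 is required before task 2, the ordering is invalid.

No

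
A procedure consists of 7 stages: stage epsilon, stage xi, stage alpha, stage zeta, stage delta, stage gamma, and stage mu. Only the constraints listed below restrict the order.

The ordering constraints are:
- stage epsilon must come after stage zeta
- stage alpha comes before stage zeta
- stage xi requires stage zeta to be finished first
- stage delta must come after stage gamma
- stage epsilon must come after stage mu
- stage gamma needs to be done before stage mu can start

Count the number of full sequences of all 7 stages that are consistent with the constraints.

2 stages have no prerequisites (stage alpha, stage gamma), so any of them could come first.
Enumerating by repeatedly choosing an available stage (one whose prerequisites are all placed) gives 82 distinct complete orderings.

82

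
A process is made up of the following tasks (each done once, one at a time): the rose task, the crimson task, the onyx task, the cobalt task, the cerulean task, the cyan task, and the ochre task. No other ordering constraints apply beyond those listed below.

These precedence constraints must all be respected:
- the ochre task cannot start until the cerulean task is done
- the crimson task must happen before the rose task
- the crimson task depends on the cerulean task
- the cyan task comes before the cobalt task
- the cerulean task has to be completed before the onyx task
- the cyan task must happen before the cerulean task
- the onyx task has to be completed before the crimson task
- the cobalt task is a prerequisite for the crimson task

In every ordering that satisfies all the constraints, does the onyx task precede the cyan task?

No

The constraints actually force the cyan task before the onyx task (via the cyan task → the cerulean task → the onyx task), not the other way around.
So the onyx task never precedes the cyan task.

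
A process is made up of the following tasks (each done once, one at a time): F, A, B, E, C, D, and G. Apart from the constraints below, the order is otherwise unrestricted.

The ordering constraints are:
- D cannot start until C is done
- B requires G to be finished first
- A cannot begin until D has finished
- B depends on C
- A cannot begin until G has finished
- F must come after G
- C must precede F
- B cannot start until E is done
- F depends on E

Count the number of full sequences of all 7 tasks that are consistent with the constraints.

The tasks with no prerequisites are E, C, G; any of them can be placed first.
Counting all ways to extend the partial order to a total order gives 114.

114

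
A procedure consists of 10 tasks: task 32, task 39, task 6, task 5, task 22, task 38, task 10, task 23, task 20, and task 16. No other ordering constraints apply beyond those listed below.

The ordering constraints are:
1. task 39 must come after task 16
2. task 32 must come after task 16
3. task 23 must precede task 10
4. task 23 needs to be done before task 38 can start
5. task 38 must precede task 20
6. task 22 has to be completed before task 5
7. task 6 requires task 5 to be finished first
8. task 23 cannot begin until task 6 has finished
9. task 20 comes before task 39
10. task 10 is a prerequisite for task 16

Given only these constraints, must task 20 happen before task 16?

No chain of constraints connects task 20 to task 16 in either direction.
So task 20 can come before task 16 or after — it is not forced.

No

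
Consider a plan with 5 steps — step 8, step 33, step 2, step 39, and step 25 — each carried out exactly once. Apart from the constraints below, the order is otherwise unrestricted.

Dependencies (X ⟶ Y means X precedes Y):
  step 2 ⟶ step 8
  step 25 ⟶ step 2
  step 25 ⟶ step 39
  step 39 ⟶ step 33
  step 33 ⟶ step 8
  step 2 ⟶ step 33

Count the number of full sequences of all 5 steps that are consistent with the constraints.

Only step 25 has no prerequisites, so it must go first.
Enumerating by repeatedly choosing an available step (one whose prerequisites are all placed) gives 2 distinct complete orderings.

2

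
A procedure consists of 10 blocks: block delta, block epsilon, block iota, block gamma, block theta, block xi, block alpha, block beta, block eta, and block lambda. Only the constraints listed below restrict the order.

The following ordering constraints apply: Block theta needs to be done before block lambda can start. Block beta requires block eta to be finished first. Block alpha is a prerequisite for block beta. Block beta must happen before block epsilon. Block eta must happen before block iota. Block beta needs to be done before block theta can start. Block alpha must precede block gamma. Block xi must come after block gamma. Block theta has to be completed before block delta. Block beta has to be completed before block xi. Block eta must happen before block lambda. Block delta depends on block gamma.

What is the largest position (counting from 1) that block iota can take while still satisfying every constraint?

10

Nothing depends on block iota, so it can be the final block, position 10.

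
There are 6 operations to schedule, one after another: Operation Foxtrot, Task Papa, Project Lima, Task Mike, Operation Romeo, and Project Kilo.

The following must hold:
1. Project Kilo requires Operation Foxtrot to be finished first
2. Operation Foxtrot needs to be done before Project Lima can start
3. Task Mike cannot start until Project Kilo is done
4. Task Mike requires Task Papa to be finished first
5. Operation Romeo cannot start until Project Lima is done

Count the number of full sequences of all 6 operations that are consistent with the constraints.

The operations with no prerequisites are Operation Foxtrot, Task Papa; any of them can be placed first.
Enumerating by repeatedly choosing an available operation (one whose prerequisites are all placed) gives 26 distinct complete orderings.

26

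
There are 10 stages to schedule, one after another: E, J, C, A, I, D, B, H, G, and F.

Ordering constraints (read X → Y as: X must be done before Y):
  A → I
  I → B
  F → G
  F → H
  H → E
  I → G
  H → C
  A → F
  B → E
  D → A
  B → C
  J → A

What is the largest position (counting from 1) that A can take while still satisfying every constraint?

3

The stages that are forced after A, directly or by a chain of constraints, are E, C, I, B, H, G, F. That's 7 stages.
With 7 mandatory successors out of 10 stages total, the latest slot for A is 10−7 = 3, and it's reachable by doing all non-successors before A.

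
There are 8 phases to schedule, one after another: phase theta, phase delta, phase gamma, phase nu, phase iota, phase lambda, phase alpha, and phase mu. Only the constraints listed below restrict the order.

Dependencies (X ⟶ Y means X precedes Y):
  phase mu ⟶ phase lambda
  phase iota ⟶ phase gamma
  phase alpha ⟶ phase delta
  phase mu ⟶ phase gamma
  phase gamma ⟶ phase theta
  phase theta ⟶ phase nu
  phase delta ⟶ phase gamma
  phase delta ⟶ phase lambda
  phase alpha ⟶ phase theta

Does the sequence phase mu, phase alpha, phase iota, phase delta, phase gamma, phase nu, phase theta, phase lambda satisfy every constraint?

In the proposed order, phase nu appears before phase theta.
Since phase theta is required before phase nu, the ordering is invalid.

No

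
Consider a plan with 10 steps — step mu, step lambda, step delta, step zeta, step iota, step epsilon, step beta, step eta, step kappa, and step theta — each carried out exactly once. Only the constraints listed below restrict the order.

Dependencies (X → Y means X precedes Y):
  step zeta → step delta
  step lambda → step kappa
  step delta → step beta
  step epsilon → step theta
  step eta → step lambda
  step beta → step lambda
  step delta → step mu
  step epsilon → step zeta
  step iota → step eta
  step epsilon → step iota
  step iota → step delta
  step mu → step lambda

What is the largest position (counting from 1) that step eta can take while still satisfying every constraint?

8

The steps that are forced after step eta, directly or by a chain of constraints, are step lambda, step kappa. That's 2 steps.
With 2 mandatory successors out of 10 steps total, the latest slot for step eta is 10−2 = 8, and it's reachable by doing all non-successors before step eta.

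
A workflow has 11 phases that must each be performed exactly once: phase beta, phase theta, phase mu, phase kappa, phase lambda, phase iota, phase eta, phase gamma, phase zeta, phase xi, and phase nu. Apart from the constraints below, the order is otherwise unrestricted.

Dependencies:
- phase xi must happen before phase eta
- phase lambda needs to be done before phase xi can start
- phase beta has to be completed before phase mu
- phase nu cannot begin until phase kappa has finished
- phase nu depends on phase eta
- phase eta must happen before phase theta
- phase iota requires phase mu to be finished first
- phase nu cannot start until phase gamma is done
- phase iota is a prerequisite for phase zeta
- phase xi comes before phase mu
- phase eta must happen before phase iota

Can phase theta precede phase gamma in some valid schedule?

Nothing in the constraints forces phase gamma before phase theta — there is no chain from phase gamma to phase theta.
So a valid ordering placing phase theta earlier than phase gamma exists.

Yes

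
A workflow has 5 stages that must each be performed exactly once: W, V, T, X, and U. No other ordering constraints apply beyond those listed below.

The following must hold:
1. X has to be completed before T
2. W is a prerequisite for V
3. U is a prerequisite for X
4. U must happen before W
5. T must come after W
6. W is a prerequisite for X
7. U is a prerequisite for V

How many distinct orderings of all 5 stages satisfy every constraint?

3

U is the only stage with nothing required before it, so every ordering starts there.
Counting all ways to extend the partial order to a total order gives 3.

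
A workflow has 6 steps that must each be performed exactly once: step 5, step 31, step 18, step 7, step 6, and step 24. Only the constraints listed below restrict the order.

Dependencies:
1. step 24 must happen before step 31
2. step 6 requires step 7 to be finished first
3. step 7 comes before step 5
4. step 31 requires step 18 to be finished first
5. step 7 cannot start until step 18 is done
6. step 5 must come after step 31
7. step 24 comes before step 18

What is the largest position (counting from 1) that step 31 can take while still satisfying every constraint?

5

Following the constraints forward from step 31, its only required successor is step 5.
With 1 mandatory successor out of 6 steps total, the latest slot for step 31 is 6−1 = 5, and it's reachable by doing all non-successors before step 31.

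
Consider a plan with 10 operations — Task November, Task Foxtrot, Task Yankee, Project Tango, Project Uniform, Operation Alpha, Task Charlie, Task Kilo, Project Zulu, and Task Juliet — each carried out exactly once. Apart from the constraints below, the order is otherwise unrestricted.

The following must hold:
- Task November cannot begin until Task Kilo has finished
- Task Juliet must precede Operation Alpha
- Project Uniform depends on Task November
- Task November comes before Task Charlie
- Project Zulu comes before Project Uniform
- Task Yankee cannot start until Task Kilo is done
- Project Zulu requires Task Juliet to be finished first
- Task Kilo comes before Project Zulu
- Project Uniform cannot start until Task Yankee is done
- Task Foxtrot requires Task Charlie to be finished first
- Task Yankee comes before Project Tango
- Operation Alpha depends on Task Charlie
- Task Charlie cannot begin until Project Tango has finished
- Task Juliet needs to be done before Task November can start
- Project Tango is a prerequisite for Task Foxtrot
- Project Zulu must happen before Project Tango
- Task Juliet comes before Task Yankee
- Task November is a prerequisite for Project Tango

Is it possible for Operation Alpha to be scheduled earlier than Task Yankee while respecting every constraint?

Following Task Yankee → Project Tango → Task Charlie → Operation Alpha, Task Yankee must precede Operation Alpha in every valid ordering.
So no valid ordering can have Operation Alpha before Task Yankee.

No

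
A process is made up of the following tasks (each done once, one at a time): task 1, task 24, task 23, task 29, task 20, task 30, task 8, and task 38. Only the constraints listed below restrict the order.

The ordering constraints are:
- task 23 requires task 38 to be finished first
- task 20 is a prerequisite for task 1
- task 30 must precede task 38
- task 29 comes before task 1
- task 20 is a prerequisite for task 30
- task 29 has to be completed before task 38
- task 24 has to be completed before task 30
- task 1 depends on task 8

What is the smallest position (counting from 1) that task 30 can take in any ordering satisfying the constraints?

The tasks that are forced before task 30, directly or transitively, are task 24, task 20. That's 2 tasks.
So at minimum 2 tasks come before task 30, putting task 30 no earlier than position 3. That position is achievable by scheduling exactly those predecessors first.

3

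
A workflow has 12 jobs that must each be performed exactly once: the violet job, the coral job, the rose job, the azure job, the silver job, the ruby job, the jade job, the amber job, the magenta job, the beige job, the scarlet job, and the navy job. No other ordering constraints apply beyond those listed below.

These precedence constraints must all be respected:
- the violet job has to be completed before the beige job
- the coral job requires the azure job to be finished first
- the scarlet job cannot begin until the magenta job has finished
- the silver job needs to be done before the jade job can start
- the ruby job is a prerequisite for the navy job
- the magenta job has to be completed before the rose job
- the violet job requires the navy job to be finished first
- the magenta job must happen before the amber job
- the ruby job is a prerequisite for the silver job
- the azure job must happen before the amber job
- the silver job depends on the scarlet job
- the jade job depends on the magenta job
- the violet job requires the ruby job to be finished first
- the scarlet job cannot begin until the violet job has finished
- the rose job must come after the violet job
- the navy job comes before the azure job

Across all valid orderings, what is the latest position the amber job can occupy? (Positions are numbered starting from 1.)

12

No constraint forces any job after the amber job, so it can be placed last, in position 12.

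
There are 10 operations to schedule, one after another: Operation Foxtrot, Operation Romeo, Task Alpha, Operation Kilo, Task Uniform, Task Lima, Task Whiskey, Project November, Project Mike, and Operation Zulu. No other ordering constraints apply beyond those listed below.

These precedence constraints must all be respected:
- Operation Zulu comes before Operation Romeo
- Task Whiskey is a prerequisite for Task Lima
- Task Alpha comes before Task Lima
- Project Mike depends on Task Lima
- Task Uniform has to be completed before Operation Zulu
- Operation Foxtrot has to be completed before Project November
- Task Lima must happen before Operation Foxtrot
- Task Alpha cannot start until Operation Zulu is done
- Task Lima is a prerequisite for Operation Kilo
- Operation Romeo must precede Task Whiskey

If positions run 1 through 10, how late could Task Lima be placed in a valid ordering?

Following every chain forward from Task Lima, the operations that must come later are Operation Foxtrot, Operation Kilo, Project November, Project Mike — 4 of them.
With 4 mandatory successors out of 10 operations total, the latest slot for Task Lima is 10−4 = 6, and it's reachable by doing all non-successors before Task Lima.

6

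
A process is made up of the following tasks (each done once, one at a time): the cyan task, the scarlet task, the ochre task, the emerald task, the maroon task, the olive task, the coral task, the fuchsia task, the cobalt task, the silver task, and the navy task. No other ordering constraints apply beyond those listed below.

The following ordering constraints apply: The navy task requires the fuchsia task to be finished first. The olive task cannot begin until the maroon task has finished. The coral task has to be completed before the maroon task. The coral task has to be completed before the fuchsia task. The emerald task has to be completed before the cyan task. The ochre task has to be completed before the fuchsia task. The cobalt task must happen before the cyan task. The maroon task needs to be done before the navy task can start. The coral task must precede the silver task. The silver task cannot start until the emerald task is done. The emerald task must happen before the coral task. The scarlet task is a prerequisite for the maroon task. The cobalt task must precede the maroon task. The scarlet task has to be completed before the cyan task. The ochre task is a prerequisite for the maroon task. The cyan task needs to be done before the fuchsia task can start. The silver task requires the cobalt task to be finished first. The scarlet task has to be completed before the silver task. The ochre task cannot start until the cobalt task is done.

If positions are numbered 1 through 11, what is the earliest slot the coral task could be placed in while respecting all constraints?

2

The only task forced before the coral task (directly or transitively) is the emerald task.
With 1 mandatory predecessor, the earliest the coral task can sit is position 1+1 = 2, and placing just that one first achieves it.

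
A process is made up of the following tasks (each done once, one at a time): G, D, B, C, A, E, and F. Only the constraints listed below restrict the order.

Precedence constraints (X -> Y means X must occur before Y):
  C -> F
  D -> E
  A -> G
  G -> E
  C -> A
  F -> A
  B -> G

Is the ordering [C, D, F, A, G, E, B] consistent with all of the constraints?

No

In the proposed order, G appears before B.
That contradicts the constraint that B must precede G.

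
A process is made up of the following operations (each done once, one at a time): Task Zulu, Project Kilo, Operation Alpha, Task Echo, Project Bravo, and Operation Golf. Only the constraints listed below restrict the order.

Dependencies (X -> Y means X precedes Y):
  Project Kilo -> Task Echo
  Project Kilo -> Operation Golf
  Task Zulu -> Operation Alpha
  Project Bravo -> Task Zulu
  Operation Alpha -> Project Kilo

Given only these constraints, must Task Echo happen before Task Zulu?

No

There is a chain Task Zulu → Operation Alpha → Project Kilo → Task Echo, which puts Task Zulu before Task Echo.
So Task Echo never precedes Task Zulu.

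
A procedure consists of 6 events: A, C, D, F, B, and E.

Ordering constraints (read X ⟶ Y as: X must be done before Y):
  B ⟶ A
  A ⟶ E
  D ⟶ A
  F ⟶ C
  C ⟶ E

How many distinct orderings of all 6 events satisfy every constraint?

The events with no prerequisites are D, F, B; any of them can be placed first.
Enumerating by repeatedly choosing an available event (one whose prerequisites are all placed) gives 20 distinct complete orderings.

20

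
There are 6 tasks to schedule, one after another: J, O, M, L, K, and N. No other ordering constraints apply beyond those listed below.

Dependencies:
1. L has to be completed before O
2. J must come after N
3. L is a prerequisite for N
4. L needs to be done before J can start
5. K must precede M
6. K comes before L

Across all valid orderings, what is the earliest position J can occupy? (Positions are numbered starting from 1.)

The tasks that are forced before J, directly or transitively, are L, K, N. That's 3 tasks.
With 3 mandatory predecessors, the earliest J can sit is position 3+1 = 4, and placing just those 3 first achieves it.

4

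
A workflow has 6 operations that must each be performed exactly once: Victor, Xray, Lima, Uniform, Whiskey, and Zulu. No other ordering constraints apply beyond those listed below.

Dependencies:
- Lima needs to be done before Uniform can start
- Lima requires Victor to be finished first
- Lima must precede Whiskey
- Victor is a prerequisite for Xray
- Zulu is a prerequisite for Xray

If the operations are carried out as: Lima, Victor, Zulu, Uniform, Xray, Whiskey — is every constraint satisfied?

The sequence places Lima ahead of Victor.
Since Victor is required before Lima, the ordering is invalid.

No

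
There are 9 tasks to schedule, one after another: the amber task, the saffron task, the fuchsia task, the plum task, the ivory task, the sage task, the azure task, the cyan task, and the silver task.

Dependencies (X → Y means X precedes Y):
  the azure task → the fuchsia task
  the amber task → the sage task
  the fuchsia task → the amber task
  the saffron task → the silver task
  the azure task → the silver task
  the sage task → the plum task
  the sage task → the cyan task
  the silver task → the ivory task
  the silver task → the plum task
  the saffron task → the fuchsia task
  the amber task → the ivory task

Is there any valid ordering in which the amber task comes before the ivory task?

Every valid ordering already has the amber task before the ivory task (the constraints require it), so in particular at least one does.

Yes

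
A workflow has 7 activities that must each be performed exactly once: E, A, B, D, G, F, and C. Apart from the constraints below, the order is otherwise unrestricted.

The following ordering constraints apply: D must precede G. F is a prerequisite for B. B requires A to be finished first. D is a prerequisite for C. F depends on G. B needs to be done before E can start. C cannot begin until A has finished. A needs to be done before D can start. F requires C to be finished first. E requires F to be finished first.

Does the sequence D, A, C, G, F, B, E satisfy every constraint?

The sequence places D ahead of A.
But one of the constraints requires A before D, so this ordering violates it.

No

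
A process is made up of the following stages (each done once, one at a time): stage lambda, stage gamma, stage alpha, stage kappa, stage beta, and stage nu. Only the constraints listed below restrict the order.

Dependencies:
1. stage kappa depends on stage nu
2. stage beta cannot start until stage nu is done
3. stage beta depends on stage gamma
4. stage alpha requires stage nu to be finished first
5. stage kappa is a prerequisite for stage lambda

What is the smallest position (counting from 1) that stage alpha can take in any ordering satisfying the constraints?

The only stage forced before stage alpha (directly or transitively) is stage nu.
So at minimum 1 stage comes before stage alpha, putting stage alpha no earlier than position 2. That position is achievable by scheduling exactly that predecessor first.

2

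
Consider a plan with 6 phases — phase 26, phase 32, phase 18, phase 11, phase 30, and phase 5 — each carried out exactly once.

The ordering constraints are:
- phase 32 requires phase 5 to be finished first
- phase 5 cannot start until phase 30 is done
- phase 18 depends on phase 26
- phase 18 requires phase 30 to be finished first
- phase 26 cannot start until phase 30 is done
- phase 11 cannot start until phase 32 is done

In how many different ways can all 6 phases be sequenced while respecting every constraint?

10

Only phase 30 has no prerequisites, so it must go first.
Systematically extending each partial ordering one phase at a time and counting, there are 10 complete orderings.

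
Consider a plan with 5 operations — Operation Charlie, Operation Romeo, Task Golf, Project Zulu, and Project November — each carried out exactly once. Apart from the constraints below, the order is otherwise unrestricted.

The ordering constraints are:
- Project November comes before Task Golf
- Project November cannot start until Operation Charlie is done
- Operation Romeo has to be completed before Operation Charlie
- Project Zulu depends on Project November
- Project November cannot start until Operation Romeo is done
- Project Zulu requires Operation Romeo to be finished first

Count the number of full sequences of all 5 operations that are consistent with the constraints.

Only Operation Romeo has no prerequisites, so it must go first.
Counting all ways to extend the partial order to a total order gives 2.

2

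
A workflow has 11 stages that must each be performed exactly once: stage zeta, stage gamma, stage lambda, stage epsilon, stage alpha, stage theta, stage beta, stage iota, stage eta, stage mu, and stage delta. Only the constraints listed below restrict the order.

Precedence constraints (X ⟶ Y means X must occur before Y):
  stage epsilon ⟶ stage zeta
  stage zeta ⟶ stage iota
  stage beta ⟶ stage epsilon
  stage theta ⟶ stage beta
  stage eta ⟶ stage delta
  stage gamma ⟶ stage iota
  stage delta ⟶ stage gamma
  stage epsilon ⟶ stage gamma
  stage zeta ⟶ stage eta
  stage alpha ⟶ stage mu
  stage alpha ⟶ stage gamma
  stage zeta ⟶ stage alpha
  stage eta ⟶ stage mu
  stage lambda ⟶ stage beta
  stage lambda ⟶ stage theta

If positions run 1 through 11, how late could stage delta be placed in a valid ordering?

The stages that are forced after stage delta, directly or by a chain of constraints, are stage gamma, stage iota. That's 2 stages.
So at least 2 stages follow stage delta, putting stage delta no later than position 9. That position is achievable by scheduling everything else first.

9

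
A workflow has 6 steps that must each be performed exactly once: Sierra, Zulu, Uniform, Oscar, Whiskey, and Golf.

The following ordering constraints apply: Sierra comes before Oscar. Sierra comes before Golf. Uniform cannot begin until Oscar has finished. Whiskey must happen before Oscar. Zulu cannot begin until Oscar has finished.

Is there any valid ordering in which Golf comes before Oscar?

Yes

No chain of constraints runs from Oscar to Golf, so Oscar is not required to come first.
That means at least one valid schedule has Golf before Oscar.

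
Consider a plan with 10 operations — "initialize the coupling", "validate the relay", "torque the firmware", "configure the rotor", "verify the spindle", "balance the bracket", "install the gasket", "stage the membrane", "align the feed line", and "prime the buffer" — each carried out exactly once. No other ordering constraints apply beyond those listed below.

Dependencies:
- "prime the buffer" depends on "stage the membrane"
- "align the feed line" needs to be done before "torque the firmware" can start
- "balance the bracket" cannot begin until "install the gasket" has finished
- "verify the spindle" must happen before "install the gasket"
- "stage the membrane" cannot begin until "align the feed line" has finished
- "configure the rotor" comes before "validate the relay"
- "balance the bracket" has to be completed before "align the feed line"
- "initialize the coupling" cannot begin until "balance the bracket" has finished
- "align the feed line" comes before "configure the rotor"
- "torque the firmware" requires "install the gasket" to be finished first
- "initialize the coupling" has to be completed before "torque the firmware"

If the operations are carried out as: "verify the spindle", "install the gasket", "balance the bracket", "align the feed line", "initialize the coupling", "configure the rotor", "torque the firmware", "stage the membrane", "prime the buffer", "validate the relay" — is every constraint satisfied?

Yes

Every stated constraint is respected: "install the gasket" sits at position 2, ahead of "torque the firmware" at position 7, and each of the other listed pairs likewise has the predecessor earlier in the sequence.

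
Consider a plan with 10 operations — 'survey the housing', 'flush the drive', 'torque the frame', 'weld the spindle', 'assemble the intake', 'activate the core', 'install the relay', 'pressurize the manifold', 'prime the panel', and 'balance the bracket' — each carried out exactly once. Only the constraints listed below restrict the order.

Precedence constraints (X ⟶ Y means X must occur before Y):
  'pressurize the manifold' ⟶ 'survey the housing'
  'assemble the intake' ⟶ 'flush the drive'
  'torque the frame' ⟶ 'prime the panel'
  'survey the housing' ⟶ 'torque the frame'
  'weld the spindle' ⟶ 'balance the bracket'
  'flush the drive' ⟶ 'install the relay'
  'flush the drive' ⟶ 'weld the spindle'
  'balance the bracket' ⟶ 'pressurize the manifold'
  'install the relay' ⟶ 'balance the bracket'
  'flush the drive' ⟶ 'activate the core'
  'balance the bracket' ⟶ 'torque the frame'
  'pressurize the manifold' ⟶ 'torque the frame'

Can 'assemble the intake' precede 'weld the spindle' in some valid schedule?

Yes

Every valid ordering already has 'assemble the intake' before 'weld the spindle' (the constraints require it), so in particular at least one does.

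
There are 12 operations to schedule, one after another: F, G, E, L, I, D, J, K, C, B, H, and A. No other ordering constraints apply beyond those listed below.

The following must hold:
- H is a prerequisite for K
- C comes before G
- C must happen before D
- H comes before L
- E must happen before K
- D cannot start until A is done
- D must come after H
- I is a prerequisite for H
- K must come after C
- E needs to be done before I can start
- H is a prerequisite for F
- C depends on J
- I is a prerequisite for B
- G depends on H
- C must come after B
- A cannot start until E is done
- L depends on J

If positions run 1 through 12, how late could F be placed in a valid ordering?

Nothing depends on F, so it can be the final operation, position 12.

12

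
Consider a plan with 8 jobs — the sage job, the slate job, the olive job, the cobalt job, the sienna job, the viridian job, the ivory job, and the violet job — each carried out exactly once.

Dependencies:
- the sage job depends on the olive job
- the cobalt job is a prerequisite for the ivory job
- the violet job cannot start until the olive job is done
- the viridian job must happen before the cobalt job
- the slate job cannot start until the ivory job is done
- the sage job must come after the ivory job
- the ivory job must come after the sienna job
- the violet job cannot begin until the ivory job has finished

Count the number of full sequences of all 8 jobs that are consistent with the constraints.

3 jobs have no prerequisites (the olive job, the sienna job, the viridian job), so any of them could come first.
Systematically extending each partial ordering one job at a time and counting, there are 96 complete orderings.

96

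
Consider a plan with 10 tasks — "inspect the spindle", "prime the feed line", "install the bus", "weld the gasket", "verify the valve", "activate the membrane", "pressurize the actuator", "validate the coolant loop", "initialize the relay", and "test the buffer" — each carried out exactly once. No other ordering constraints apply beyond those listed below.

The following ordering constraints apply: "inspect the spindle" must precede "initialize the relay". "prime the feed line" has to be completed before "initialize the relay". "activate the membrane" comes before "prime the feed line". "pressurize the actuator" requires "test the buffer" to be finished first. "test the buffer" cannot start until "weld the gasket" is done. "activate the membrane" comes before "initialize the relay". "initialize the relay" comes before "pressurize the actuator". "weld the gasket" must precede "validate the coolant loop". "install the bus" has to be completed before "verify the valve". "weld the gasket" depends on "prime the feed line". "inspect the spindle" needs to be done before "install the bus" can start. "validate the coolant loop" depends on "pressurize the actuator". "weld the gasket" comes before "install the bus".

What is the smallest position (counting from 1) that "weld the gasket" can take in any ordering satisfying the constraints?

3

The tasks that are forced before "weld the gasket", directly or transitively, are "prime the feed line", "activate the membrane". That's 2 tasks.
So at minimum 2 tasks come before "weld the gasket", putting "weld the gasket" no earlier than position 3. That position is achievable by scheduling exactly those predecessors first.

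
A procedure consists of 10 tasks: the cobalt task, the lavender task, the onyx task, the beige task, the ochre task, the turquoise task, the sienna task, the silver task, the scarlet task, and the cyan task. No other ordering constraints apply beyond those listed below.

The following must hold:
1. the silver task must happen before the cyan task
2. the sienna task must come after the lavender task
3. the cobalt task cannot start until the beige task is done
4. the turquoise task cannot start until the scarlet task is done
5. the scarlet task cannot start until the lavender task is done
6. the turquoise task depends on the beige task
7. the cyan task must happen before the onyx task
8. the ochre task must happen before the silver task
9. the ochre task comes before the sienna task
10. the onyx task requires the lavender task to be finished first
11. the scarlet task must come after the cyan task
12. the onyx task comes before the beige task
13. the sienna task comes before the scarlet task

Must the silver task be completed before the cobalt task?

Chaining the stated constraints: the silver task → the cyan task → the onyx task → the beige task → the cobalt task.
Hence the silver task necessarily comes before the cobalt task.

Yes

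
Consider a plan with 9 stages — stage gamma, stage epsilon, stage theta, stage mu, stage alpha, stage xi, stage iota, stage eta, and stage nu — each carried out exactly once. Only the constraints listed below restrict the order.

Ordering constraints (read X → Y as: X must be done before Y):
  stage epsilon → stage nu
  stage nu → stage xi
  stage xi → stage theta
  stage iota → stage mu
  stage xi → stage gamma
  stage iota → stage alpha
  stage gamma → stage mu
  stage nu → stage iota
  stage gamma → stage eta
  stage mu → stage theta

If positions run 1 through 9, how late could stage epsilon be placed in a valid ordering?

Every stage that must follow stage epsilon has to come after it. Tracing all chains starting from stage epsilon, those stages are: stage gamma, stage theta, stage mu, stage alpha, stage xi, stage iota, stage eta, stage nu — 8 in total.
So at least 8 stages follow stage epsilon, putting stage epsilon no later than position 1. That position is achievable by scheduling everything else first.

1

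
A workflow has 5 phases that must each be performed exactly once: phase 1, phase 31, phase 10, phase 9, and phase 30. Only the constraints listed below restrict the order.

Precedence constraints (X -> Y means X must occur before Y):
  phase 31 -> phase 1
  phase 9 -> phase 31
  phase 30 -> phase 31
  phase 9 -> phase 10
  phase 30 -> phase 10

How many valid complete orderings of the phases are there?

The phases with no prerequisites are phase 9, phase 30; any of them can be placed first.
Systematically extending each partial ordering one phase at a time and counting, there are 6 complete orderings.

6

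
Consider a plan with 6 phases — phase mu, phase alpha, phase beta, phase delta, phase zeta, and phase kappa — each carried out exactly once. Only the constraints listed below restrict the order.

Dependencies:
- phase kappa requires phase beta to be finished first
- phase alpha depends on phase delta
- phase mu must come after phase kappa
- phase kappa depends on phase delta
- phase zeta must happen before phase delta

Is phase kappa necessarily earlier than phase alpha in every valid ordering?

Nothing in the constraints links phase kappa and phase alpha; they are unordered relative to each other.
So phase kappa can come before phase alpha or after — it is not forced.

No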